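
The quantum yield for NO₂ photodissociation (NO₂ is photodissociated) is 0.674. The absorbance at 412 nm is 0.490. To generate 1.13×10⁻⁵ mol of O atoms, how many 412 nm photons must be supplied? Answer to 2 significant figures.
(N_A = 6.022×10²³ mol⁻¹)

1.5×10¹⁹ photons

Photons that must be absorbed: 1.13×10⁻⁵ / 0.674 = 1.677×10⁻⁵ mol.
Fraction absorbed: 1 − 10^(−0.490) = 0.6764.
Incident photons needed: 1.677×10⁻⁵ / 0.6764 = 2.479×10⁻⁵ mol.
Photon count: 2.479×10⁻⁵ × 6.022×10²³ = 1.5×10¹⁹.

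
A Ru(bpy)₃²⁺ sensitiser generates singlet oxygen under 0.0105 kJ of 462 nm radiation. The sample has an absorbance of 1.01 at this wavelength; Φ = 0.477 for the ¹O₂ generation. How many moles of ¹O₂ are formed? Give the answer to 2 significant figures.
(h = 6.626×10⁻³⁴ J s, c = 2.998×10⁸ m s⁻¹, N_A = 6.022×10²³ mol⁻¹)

1.7×10⁻⁵ mol

Photon energy at 462 nm: hc/λ = (6.626×10⁻³⁴)(2.998×10⁸)/(462×10⁻⁹) = 4.300×10⁻¹⁹ J.
Incident energy: 0.0105 kJ = 10.5 J.
Photons incident: 10.5 / 4.300×10⁻¹⁹ = 2.442×10¹⁹, i.e. 2.442×10¹⁹/6.022×10²³ = 4.055×10⁻⁵ mol.
Fraction absorbed: 1 − 10^(−1.01) = 0.9023.
Photons absorbed: 0.9023 × 4.055×10⁻⁵ = 3.659×10⁻⁵ mol.
Product: Φ × n_abs = 0.477 × 3.659×10⁻⁵ = 1.745×10⁻⁵ mol.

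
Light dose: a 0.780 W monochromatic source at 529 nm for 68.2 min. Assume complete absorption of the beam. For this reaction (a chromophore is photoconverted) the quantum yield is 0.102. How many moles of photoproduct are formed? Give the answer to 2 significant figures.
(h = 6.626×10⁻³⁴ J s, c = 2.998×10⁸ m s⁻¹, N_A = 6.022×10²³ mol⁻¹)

Photon energy at 529 nm: hc/λ = (6.626×10⁻³⁴)(2.998×10⁸)/(529×10⁻⁹) = 3.755×10⁻¹⁹ J.
Energy delivered: (0.780 W)(4092 s) = 3192 J.
Photons incident: 3192 / 3.755×10⁻¹⁹ = 8.501×10²¹, i.e. 8.501×10²¹/6.022×10²³ = 0.01412 mol.
Product: Φ × n_abs = 0.102 × 0.01412 = 0.001440 mol.

0.0014 mol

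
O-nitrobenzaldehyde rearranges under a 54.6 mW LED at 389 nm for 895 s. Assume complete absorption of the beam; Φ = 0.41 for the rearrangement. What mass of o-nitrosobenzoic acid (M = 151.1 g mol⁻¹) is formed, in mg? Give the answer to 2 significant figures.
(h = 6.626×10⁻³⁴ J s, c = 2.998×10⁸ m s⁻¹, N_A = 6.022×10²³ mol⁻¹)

Photon energy at 389 nm: hc/λ = (6.626×10⁻³⁴)(2.998×10⁸)/(389×10⁻⁹) = 5.107×10⁻¹⁹ J.
Energy delivered: (54.6 mW)(895 s) = 48.87 J.
Photons incident: 48.87 / 5.107×10⁻¹⁹ = 9.569×10¹⁹, i.e. 9.569×10¹⁹/6.022×10²³ = 1.589×10⁻⁴ mol.
Product: Φ × n_abs = 0.41 × 1.589×10⁻⁴ = 6.515×10⁻⁵ mol.
Mass: 6.515×10⁻⁵ × 151.1 = 0.009844 g = 9.8 mg.

9.8 mg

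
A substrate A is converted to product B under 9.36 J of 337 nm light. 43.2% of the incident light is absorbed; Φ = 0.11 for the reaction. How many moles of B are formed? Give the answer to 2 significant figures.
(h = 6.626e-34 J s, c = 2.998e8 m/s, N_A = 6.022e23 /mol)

1.3e-6 mol

Photon energy at 337 nm: hc/λ = (6.626e-34)(2.998e8)/(337e-9) = 5.895e-19 J.
Photons incident: 9.36 / 5.895e-19 = 1.588e19, i.e. 1.588e19/6.022e23 = 2.637e-5 mol.
Photons absorbed: 0.432 × 2.637e-5 = 1.139e-5 mol.
Product: Φ × n_abs = 0.11 × 1.139e-5 = 1.253e-6 mol.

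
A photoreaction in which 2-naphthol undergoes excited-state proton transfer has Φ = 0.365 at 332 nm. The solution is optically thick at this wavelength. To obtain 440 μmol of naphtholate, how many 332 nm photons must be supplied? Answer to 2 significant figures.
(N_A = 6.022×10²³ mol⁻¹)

7.3×10²⁰ photons

Product: 440 μmol = 4.40×10⁻⁴ mol.
Photons that must be absorbed: 4.40×10⁻⁴ / 0.365 = 0.001205 mol.
Photon count: 0.001205 × 6.022×10²³ = 7.3×10²⁰.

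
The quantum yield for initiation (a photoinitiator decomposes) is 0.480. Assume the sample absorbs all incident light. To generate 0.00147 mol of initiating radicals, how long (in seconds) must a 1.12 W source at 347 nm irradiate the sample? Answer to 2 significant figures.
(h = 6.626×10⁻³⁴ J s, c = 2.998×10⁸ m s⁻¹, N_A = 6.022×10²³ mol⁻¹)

Photons that must be absorbed: 0.00147 / 0.480 = 0.003063 mol.
Photon energy: hc/λ = 5.725×10⁻¹⁹ J; per mole, 3.448×10⁵ J mol⁻¹.
Energy required: 0.003063 × 3.448×10⁵ = 1056 J.
Time: 1056 J / 1.12 W = 940 s.

t ≈ 940 s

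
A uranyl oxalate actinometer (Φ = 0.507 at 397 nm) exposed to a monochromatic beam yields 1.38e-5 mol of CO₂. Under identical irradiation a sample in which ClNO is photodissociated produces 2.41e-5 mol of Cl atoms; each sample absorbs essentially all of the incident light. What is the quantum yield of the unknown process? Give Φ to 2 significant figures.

Φ = 0.89

Photons absorbed by the actinometer: 1.38e-5 / 0.507 = 2.722e-5 mol.
Φ(unknown) = 2.41e-5 / 2.722e-5 = 0.89.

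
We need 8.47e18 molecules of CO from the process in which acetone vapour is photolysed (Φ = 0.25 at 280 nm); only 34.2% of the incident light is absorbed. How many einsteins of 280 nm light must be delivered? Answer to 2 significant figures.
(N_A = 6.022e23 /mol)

1.6e-4 einstein

Product: 8.47e18 / 6.022e23 = 1.407e-5 mol.
Photons that must be absorbed: 1.407e-5 / 0.25 = 5.628e-5 mol.
Incident photons needed: 5.628e-5 / 0.342 = 1.646e-4 mol.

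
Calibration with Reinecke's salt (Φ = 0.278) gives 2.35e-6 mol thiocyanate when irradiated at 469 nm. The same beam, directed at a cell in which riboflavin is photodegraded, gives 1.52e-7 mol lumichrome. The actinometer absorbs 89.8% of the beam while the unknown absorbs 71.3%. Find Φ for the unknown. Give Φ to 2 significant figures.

Photons absorbed by the actinometer: 2.35e-6 / 0.278 = 8.453e-6 mol.
Incident flux: 8.453e-6 / 0.898 = 9.413e-6 einstein.
Absorbed by unknown: 0.713 × 9.413e-6 = 6.711e-6 mol.
Φ(unknown) = 1.52e-7 / 6.711e-6 = 0.023.

Φ = 0.023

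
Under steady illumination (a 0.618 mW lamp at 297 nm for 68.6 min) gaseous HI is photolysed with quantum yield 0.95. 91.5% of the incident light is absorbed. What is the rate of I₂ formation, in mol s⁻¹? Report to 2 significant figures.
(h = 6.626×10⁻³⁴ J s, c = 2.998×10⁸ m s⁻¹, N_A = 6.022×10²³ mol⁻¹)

Photon energy at 297 nm: hc/λ = (6.626×10⁻³⁴)(2.998×10⁸)/(297×10⁻⁹) = 6.688×10⁻¹⁹ J.
Energy delivered: (0.618 mW)(4116 s) = 2.544 J.
Photons incident: 2.544 / 6.688×10⁻¹⁹ = 3.804×10¹⁸, i.e. 3.804×10¹⁸/6.022×10²³ = 6.317×10⁻⁶ mol.
Photons absorbed: 0.915 × 6.317×10⁻⁶ = 5.780×10⁻⁶ mol.
Product formed: 0.95 × 5.780×10⁻⁶ = 5.491×10⁻⁶ mol.
Rate: 5.491×10⁻⁶ / 4116 s = 1.3×10⁻⁹ mol s⁻¹.

1.3×10⁻⁹ mol s⁻¹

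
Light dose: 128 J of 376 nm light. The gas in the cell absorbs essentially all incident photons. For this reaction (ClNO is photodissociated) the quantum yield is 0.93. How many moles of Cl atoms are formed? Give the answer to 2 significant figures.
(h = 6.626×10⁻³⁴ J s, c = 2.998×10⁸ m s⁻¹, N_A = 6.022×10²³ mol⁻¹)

3.7×10⁻⁴ mol

Photon energy at 376 nm: hc/λ = (6.626×10⁻³⁴)(2.998×10⁸)/(376×10⁻⁹) = 5.283×10⁻¹⁹ J.
Photons incident: 128 / 5.283×10⁻¹⁹ = 2.423×10²⁰, i.e. 2.423×10²⁰/6.022×10²³ = 4.024×10⁻⁴ mol.
Product: Φ × n_abs = 0.93 × 4.024×10⁻⁴ = 3.742×10⁻⁴ mol.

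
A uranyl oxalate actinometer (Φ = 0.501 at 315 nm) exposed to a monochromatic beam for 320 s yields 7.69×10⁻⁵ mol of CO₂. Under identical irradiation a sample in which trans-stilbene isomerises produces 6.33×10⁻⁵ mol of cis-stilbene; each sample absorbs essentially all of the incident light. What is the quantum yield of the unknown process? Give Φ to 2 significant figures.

Photons absorbed by the actinometer: 7.69×10⁻⁵ / 0.501 = 1.535×10⁻⁴ mol.
Φ(unknown) = 6.33×10⁻⁵ / 1.535×10⁻⁴ = 0.41.

Φ = 0.41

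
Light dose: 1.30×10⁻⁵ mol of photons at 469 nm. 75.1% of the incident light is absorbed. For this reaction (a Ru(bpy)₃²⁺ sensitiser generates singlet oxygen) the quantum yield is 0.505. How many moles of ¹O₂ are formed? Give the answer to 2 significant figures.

Photons absorbed: 0.751 × 1.30×10⁻⁵ = 9.763×10⁻⁶ mol.
Product: Φ × n_abs = 0.505 × 9.763×10⁻⁶ = 4.930×10⁻⁶ mol.

4.9×10⁻⁶ mol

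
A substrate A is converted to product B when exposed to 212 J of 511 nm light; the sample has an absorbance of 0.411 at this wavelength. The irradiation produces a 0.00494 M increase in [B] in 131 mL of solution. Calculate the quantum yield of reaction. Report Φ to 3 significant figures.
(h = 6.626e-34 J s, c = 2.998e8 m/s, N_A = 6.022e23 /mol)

Product: (0.00494 M)(0.131 L) = 6.471e-4 mol.
Photon energy at 511 nm: hc/λ = (6.626e-34)(2.998e8)/(511e-9) = 3.887e-19 J.
Photons incident: 212 / 3.887e-19 = 5.454e20, i.e. 5.454e20/6.022e23 = 9.057e-4 mol.
Fraction absorbed: 1 − 10^(−0.411) = 0.6118.
Photons absorbed: 0.6118 × 9.057e-4 = 5.541e-4 mol.
Φ = 6.471e-4 mol / 5.541e-4 mol photons = 1.17.

Φ = 1.17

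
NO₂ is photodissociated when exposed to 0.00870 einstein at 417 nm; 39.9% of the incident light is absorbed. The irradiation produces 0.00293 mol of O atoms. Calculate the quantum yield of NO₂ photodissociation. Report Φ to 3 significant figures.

Photons absorbed: 0.399 × 0.00870 = 0.003471 mol.
Φ = 0.00293 mol / 0.003471 mol photons = 0.844.

Φ = 0.844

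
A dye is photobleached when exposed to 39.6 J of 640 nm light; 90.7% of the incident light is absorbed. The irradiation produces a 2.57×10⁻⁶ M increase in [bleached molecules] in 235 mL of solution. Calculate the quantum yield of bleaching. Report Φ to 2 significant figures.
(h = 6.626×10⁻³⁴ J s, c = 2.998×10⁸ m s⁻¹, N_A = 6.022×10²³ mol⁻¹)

Product: (2.57×10⁻⁶ M)(0.235 L) = 6.040×10⁻⁷ mol.
Photon energy at 640 nm: hc/λ = (6.626×10⁻³⁴)(2.998×10⁸)/(640×10⁻⁹) = 3.104×10⁻¹⁹ J.
Photons incident: 39.6 / 3.104×10⁻¹⁹ = 1.276×10²⁰, i.e. 1.276×10²⁰/6.022×10²³ = 2.119×10⁻⁴ mol.
Photons absorbed: 0.907 × 2.119×10⁻⁴ = 1.922×10⁻⁴ mol.
Φ = 6.040×10⁻⁷ mol / 1.922×10⁻⁴ mol photons = 0.0031.

Φ = 0.0031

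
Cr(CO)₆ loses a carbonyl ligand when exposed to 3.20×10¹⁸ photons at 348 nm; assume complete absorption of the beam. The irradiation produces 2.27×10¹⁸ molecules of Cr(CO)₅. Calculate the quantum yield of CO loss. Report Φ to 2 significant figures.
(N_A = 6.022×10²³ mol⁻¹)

Product: 2.27×10¹⁸ / 6.022×10²³ = 3.770×10⁻⁶ mol.
Moles of photons: 3.20×10¹⁸ / 6.022×10²³ = 5.314×10⁻⁶ mol.
Φ = 3.770×10⁻⁶ mol / 5.314×10⁻⁶ mol photons = 0.71.

Φ = 0.71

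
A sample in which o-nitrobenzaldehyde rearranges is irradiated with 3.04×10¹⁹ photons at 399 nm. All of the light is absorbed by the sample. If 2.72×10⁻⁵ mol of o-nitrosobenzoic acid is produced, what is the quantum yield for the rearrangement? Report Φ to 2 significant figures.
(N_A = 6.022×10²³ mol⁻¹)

Moles of photons: 3.04×10¹⁹ / 6.022×10²³ = 5.048×10⁻⁵ mol.
Φ = 2.72×10⁻⁵ mol / 5.048×10⁻⁵ mol photons = 0.54.

Φ = 0.54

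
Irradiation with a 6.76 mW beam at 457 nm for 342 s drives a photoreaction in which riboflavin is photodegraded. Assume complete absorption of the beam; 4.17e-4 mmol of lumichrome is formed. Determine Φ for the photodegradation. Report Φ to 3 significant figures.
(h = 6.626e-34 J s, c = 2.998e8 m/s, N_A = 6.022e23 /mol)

Product: 4.17e-4 mmol = 4.17e-7 mol.
Photon energy at 457 nm: hc/λ = (6.626e-34)(2.998e8)/(457e-9) = 4.347e-19 J.
Energy delivered: (6.76 mW)(342 s) = 2.312 J.
Photons incident: 2.312 / 4.347e-19 = 5.319e18, i.e. 5.319e18/6.022e23 = 8.833e-6 mol.
Φ = 4.17e-7 mol / 8.833e-6 mol photons = 0.0472.

Φ = 0.0472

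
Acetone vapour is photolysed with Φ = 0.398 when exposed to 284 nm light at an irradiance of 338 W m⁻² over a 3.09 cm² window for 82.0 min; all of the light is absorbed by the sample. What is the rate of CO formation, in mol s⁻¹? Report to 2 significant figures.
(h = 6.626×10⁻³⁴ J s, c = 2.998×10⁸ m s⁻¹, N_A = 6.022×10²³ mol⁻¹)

9.9×10⁻⁸ mol s⁻¹

Photon energy at 284 nm: hc/λ = (6.626×10⁻³⁴)(2.998×10⁸)/(284×10⁻⁹) = 6.995×10⁻¹⁹ J.
Energy delivered: (338 W m⁻²)(3.09×10⁻⁴ m²)(4920 s) = 513.9 J.
Photons incident: 513.9 / 6.995×10⁻¹⁹ = 7.347×10²⁰, i.e. 7.347×10²⁰/6.022×10²³ = 0.001220 mol.
Product formed: 0.398 × 0.001220 = 4.856×10⁻⁴ mol.
Rate: 4.856×10⁻⁴ / 4920 s = 9.9×10⁻⁸ mol s⁻¹.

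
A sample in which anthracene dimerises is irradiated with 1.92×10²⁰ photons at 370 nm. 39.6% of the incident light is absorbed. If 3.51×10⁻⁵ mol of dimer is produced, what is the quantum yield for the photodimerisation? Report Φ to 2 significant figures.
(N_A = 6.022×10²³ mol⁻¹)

Φ = 0.28

Moles of photons: 1.92×10²⁰ / 6.022×10²³ = 3.188×10⁻⁴ mol.
Photons absorbed: 0.396 × 3.188×10⁻⁴ = 1.262×10⁻⁴ mol.
Φ = 3.51×10⁻⁵ mol / 1.262×10⁻⁴ mol photons = 0.28.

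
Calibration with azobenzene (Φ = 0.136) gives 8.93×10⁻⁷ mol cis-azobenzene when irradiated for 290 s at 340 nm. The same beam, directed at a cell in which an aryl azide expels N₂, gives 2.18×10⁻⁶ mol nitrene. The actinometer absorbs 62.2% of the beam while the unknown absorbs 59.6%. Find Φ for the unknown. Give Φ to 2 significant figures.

Φ = 0.35

Photons absorbed by the actinometer: 8.93×10⁻⁷ / 0.136 = 6.566×10⁻⁶ mol.
Incident flux: 6.566×10⁻⁶ / 0.622 = 1.056×10⁻⁵ einstein.
Absorbed by unknown: 0.596 × 1.056×10⁻⁵ = 6.294×10⁻⁶ mol.
Φ(unknown) = 2.18×10⁻⁶ / 6.294×10⁻⁶ = 0.35.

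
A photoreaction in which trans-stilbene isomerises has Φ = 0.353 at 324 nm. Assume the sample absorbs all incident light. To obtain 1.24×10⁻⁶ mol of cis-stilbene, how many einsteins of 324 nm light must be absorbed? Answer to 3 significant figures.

3.51×10⁻⁶ einstein

Photons that must be absorbed: 1.24×10⁻⁶ / 0.353 = 3.513×10⁻⁶ mol.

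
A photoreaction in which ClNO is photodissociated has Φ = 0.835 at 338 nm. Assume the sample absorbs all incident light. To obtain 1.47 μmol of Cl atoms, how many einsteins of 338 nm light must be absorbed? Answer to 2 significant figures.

Product: 1.47 μmol = 1.47×10⁻⁶ mol.
Photons that must be absorbed: 1.47×10⁻⁶ / 0.835 = 1.760×10⁻⁶ mol.

1.8×10⁻⁶ einstein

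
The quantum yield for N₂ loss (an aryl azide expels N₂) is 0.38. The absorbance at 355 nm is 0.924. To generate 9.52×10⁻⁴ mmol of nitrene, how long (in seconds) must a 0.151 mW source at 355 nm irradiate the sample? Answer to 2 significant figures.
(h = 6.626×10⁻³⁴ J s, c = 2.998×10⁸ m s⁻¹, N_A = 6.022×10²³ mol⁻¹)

Product: 9.52×10⁻⁴ mmol = 9.52×10⁻⁷ mol.
Photons that must be absorbed: 9.52×10⁻⁷ / 0.38 = 2.505×10⁻⁶ mol.
Fraction absorbed: 1 − 10^(−0.924) = 0.8809.
Incident photons needed: 2.505×10⁻⁶ / 0.8809 = 2.844×10⁻⁶ mol.
Photon energy: hc/λ = 5.596×10⁻¹⁹ J; per mole, 3.370×10⁵ J mol⁻¹.
Energy required: 2.844×10⁻⁶ × 3.370×10⁵ = 0.9584 J.
Time: 0.9584 J / 0.000151 W = 6300 s.

t ≈ 6300 s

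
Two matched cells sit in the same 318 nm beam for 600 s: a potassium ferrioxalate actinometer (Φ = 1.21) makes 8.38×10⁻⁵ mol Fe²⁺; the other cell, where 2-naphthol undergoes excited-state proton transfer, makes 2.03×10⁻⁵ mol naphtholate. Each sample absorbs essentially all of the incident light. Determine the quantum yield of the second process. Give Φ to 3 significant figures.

Φ = 0.293

Photons absorbed by the actinometer: 8.38×10⁻⁵ / 1.21 = 6.926×10⁻⁵ mol.
Φ(unknown) = 2.03×10⁻⁵ / 6.926×10⁻⁵ = 0.293.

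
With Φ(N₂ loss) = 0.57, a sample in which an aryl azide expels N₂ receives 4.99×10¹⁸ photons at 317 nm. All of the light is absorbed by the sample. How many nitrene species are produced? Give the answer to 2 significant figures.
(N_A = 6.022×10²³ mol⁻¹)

Moles of photons: 4.99×10¹⁸ / 6.022×10²³ = 8.286×10⁻⁶ mol.
Product: Φ × n_abs = 0.57 × 8.286×10⁻⁶ = 4.723×10⁻⁶ mol.
As a count: 4.723×10⁻⁶ × 6.022×10²³ = 2.8×10¹⁸.

2.8×10¹⁸ species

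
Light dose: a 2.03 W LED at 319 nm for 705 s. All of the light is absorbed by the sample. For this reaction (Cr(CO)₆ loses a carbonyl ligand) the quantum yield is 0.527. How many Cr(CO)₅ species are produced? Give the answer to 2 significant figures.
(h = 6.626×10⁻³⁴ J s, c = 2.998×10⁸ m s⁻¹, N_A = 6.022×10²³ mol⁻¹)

Photon energy at 319 nm: hc/λ = (6.626×10⁻³⁴)(2.998×10⁸)/(319×10⁻⁹) = 6.227×10⁻¹⁹ J.
Energy delivered: (2.03 W)(705 s) = 1431 J.
Photons incident: 1431 / 6.227×10⁻¹⁹ = 2.298×10²¹, i.e. 2.298×10²¹/6.022×10²³ = 0.003816 mol.
Product: Φ × n_abs = 0.527 × 0.003816 = 0.002011 mol.
As a count: 0.002011 × 6.022×10²³ = 1.2×10²¹.

1.2×10²¹ species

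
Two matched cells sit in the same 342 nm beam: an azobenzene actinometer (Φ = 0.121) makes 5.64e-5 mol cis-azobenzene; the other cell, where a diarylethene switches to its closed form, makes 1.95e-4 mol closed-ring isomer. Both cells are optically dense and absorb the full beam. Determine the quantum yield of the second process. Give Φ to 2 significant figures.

Φ = 0.42

Photons absorbed by the actinometer: 5.64e-5 / 0.121 = 4.661e-4 mol.
Φ(unknown) = 1.95e-4 / 4.661e-4 = 0.42.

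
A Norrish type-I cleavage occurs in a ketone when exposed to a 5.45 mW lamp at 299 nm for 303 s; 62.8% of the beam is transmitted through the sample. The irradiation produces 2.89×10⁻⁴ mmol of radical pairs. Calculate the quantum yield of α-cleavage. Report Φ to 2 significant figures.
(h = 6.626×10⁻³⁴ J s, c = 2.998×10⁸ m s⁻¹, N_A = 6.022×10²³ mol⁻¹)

Product: 2.89×10⁻⁴ mmol = 2.89×10⁻⁷ mol.
Photon energy at 299 nm: hc/λ = (6.626×10⁻³⁴)(2.998×10⁸)/(299×10⁻⁹) = 6.644×10⁻¹⁹ J.
Energy delivered: (5.45 mW)(303 s) = 1.651 J.
Photons incident: 1.651 / 6.644×10⁻¹⁹ = 2.485×10¹⁸, i.e. 2.485×10¹⁸/6.022×10²³ = 4.127×10⁻⁶ mol.
Fraction absorbed: 1 − 62.8/100 = 0.3720.
Photons absorbed: 0.3720 × 4.127×10⁻⁶ = 1.535×10⁻⁶ mol.
Φ = 2.89×10⁻⁷ mol / 1.535×10⁻⁶ mol photons = 0.19.

Φ = 0.19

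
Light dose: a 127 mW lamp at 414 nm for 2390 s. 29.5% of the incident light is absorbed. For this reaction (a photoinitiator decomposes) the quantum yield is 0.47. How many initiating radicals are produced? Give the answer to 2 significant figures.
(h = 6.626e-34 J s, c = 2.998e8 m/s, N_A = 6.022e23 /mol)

Photon energy at 414 nm: hc/λ = (6.626e-34)(2.998e8)/(414e-9) = 4.798e-19 J.
Energy delivered: (127 mW)(2390 s) = 303.5 J.
Photons incident: 303.5 / 4.798e-19 = 6.326e20, i.e. 6.326e20/6.022e23 = 0.001050 mol.
Photons absorbed: 0.295 × 0.001050 = 3.097e-4 mol.
Product: Φ × n_abs = 0.47 × 3.097e-4 = 1.456e-4 mol.
As a count: 1.456e-4 × 6.022e23 = 8.8e19.

8.8e19 initiating radicals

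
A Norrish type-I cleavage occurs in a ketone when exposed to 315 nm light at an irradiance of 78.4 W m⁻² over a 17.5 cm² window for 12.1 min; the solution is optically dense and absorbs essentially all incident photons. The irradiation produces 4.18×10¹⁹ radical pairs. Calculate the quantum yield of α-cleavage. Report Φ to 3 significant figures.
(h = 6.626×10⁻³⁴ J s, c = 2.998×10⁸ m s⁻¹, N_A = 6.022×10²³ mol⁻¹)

Φ = 0.265

Product: 4.18×10¹⁹ / 6.022×10²³ = 6.941×10⁻⁵ mol.
Photon energy at 315 nm: hc/λ = (6.626×10⁻³⁴)(2.998×10⁸)/(315×10⁻⁹) = 6.306×10⁻¹⁹ J.
Energy delivered: (78.4 W m⁻²)(17.5×10⁻⁴ m²)(726 s) = 99.61 J.
Photons incident: 99.61 / 6.306×10⁻¹⁹ = 1.580×10²⁰, i.e. 1.580×10²⁰/6.022×10²³ = 2.624×10⁻⁴ mol.
Φ = 6.941×10⁻⁵ mol / 2.624×10⁻⁴ mol photons = 0.265.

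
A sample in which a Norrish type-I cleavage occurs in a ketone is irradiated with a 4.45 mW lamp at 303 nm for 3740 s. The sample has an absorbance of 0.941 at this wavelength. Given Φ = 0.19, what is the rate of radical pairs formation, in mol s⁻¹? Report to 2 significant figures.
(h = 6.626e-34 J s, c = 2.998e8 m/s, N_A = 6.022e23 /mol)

1.9e-9 mol s⁻¹

Photon energy at 303 nm: hc/λ = (6.626e-34)(2.998e8)/(303e-9) = 6.556e-19 J.
Energy delivered: (4.45 mW)(3740 s) = 16.64 J.
Photons incident: 16.64 / 6.556e-19 = 2.538e19, i.e. 2.538e19/6.022e23 = 4.215e-5 mol.
Fraction absorbed: 1 − 10^(−0.941) = 0.8854.
Photons absorbed: 0.8854 × 4.215e-5 = 3.732e-5 mol.
Product formed: 0.19 × 3.732e-5 = 7.091e-6 mol.
Rate: 7.091e-6 / 3740 s = 1.9e-9 mol s⁻¹.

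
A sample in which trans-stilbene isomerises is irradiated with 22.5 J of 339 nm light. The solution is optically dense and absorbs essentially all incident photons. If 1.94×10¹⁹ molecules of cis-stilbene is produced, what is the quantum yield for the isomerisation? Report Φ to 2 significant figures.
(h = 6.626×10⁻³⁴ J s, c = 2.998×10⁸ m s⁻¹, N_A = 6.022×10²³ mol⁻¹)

Product: 1.94×10¹⁹ / 6.022×10²³ = 3.222×10⁻⁵ mol.
Photon energy at 339 nm: hc/λ = (6.626×10⁻³⁴)(2.998×10⁸)/(339×10⁻⁹) = 5.860×10⁻¹⁹ J.
Photons incident: 22.5 / 5.860×10⁻¹⁹ = 3.840×10¹⁹, i.e. 3.840×10¹⁹/6.022×10²³ = 6.377×10⁻⁵ mol.
Φ = 3.222×10⁻⁵ mol / 6.377×10⁻⁵ mol photons = 0.51.

Φ = 0.51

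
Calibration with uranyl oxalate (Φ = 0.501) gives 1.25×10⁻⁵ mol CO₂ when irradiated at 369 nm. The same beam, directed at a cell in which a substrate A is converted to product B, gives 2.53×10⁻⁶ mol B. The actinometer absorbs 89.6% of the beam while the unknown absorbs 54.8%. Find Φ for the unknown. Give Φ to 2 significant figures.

Φ = 0.17

Photons absorbed by the actinometer: 1.25×10⁻⁵ / 0.501 = 2.495×10⁻⁵ mol.
Incident flux: 2.495×10⁻⁵ / 0.896 = 2.785×10⁻⁵ einstein.
Absorbed by unknown: 0.548 × 2.785×10⁻⁵ = 1.526×10⁻⁵ mol.
Φ(unknown) = 2.53×10⁻⁶ / 1.526×10⁻⁵ = 0.17.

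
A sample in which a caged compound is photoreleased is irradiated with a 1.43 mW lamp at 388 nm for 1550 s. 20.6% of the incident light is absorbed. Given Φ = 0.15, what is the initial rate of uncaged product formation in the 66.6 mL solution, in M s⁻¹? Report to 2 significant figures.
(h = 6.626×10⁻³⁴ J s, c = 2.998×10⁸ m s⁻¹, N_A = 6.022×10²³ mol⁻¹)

2.2×10⁻⁹ M s⁻¹

Photon energy at 388 nm: hc/λ = (6.626×10⁻³⁴)(2.998×10⁸)/(388×10⁻⁹) = 5.120×10⁻¹⁹ J.
Energy delivered: (1.43 mW)(1550 s) = 2.217 J.
Photons incident: 2.217 / 5.120×10⁻¹⁹ = 4.330×10¹⁸, i.e. 4.330×10¹⁸/6.022×10²³ = 7.190×10⁻⁶ mol.
Photons absorbed: 0.206 × 7.190×10⁻⁶ = 1.481×10⁻⁶ mol.
Product formed: 0.15 × 1.481×10⁻⁶ = 2.222×10⁻⁷ mol.
Rate: 2.222×10⁻⁷ mol / (1550 s × 0.0666 L) = 2.2×10⁻⁹ M s⁻¹.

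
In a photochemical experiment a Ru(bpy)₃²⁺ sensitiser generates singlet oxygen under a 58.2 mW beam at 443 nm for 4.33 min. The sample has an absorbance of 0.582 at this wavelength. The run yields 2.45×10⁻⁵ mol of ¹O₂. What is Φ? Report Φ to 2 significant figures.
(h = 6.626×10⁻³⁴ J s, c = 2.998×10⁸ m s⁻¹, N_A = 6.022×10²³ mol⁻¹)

Φ = 0.59

Photon energy at 443 nm: hc/λ = (6.626×10⁻³⁴)(2.998×10⁸)/(443×10⁻⁹) = 4.484×10⁻¹⁹ J.
Energy delivered: (58.2 mW)(259.8 s) = 15.12 J.
Photons incident: 15.12 / 4.484×10⁻¹⁹ = 3.372×10¹⁹, i.e. 3.372×10¹⁹/6.022×10²³ = 5.599×10⁻⁵ mol.
Fraction absorbed: 1 − 10^(−0.582) = 0.7382.
Photons absorbed: 0.7382 × 5.599×10⁻⁵ = 4.133×10⁻⁵ mol.
Φ = 2.45×10⁻⁵ mol / 4.133×10⁻⁵ mol photons = 0.59.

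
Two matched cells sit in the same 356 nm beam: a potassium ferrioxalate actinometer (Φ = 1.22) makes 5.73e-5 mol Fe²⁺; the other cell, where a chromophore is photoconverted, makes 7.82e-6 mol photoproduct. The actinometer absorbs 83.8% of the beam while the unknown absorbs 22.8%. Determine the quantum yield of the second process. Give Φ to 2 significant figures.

Photons absorbed by the actinometer: 5.73e-5 / 1.22 = 4.697e-5 mol.
Incident flux: 4.697e-5 / 0.838 = 5.605e-5 einstein.
Absorbed by unknown: 0.228 × 5.605e-5 = 1.278e-5 mol.
Φ(unknown) = 7.82e-6 / 1.278e-5 = 0.61.

Φ = 0.61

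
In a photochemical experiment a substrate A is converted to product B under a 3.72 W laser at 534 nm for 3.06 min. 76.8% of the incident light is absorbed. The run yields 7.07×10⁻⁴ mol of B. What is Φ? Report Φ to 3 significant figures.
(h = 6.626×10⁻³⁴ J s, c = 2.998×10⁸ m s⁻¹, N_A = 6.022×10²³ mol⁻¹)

Φ = 0.302

Photon energy at 534 nm: hc/λ = (6.626×10⁻³⁴)(2.998×10⁸)/(534×10⁻⁹) = 3.720×10⁻¹⁹ J.
Energy delivered: (3.72 W)(183.6 s) = 683.0 J.
Photons incident: 683.0 / 3.720×10⁻¹⁹ = 1.836×10²¹, i.e. 1.836×10²¹/6.022×10²³ = 0.003049 mol.
Photons absorbed: 0.768 × 0.003049 = 0.002342 mol.
Φ = 7.07×10⁻⁴ mol / 0.002342 mol photons = 0.302.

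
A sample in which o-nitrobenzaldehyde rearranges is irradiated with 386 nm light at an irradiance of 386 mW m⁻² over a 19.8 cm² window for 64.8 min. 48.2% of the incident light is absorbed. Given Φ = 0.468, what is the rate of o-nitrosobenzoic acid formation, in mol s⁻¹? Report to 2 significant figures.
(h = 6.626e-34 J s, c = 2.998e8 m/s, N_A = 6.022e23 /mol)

5.6e-10 mol s⁻¹

Photon energy at 386 nm: hc/λ = (6.626e-34)(2.998e8)/(386e-9) = 5.146e-19 J.
Energy delivered: (386 mW m⁻²)(19.8e-4 m²)(3888 s) = 2.972 J.
Photons incident: 2.972 / 5.146e-19 = 5.775e18, i.e. 5.775e18/6.022e23 = 9.590e-6 mol.
Photons absorbed: 0.482 × 9.590e-6 = 4.622e-6 mol.
Product formed: 0.468 × 4.622e-6 = 2.163e-6 mol.
Rate: 2.163e-6 / 3888 s = 5.6e-10 mol s⁻¹.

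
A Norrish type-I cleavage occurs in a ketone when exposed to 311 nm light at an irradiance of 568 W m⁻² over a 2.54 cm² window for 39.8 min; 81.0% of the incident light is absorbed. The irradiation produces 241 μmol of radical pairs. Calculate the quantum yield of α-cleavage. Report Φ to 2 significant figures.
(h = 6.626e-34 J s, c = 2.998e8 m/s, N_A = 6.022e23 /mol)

Product: 241 μmol = 2.41e-4 mol.
Photon energy at 311 nm: hc/λ = (6.626e-34)(2.998e8)/(311e-9) = 6.387e-19 J.
Energy delivered: (568 W m⁻²)(2.54e-4 m²)(2388 s) = 344.5 J.
Photons incident: 344.5 / 6.387e-19 = 5.394e20, i.e. 5.394e20/6.022e23 = 8.957e-4 mol.
Photons absorbed: 0.810 × 8.957e-4 = 7.255e-4 mol.
Φ = 2.41e-4 mol / 7.255e-4 mol photons = 0.33.

Φ = 0.33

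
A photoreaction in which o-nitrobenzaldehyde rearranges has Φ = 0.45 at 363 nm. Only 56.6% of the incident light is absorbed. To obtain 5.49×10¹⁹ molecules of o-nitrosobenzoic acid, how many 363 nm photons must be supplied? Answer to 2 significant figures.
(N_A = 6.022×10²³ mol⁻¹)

Product: 5.49×10¹⁹ / 6.022×10²³ = 9.117×10⁻⁵ mol.
Photons that must be absorbed: 9.117×10⁻⁵ / 0.45 = 2.026×10⁻⁴ mol.
Incident photons needed: 2.026×10⁻⁴ / 0.566 = 3.580×10⁻⁴ mol.
Photon count: 3.580×10⁻⁴ × 6.022×10²³ = 2.2×10²⁰.

2.2×10²⁰ photons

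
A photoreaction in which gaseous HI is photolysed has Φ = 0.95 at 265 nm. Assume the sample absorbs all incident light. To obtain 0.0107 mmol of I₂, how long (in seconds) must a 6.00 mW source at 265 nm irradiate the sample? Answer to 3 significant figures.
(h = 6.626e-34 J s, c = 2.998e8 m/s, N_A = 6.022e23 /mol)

t ≈ 847 s

Product: 0.0107 mmol = 1.07e-5 mol.
Photons that must be absorbed: 1.07e-5 / 0.95 = 1.126e-5 mol.
Photon energy: hc/λ = 7.496e-19 J; per mole, 4.514e5 J mol⁻¹.
Energy required: 1.126e-5 × 4.514e5 = 5.083 J.
Time: 5.083 J / 0.006 W = 847 s.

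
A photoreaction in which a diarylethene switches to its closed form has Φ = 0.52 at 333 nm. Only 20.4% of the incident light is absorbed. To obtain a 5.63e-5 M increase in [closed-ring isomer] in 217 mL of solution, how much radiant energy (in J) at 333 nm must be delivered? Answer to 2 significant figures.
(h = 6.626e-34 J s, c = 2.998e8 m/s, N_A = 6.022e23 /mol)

41 J

Product: (5.63e-5 M)(0.217 L) = 1.222e-5 mol.
Photons that must be absorbed: 1.222e-5 / 0.52 = 2.350e-5 mol.
Incident photons needed: 2.350e-5 / 0.204 = 1.152e-4 mol.
Photon energy: hc/λ = 5.965e-19 J; per mole, 3.592e5 J mol⁻¹.
Energy required: 1.152e-4 × 3.592e5 = 41 J.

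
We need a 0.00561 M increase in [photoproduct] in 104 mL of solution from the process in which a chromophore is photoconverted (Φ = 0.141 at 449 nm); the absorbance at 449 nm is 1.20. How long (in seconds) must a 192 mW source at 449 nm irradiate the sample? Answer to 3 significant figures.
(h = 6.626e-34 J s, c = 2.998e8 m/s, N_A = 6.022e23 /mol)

t ≈ 6130 s

Product: (0.00561 M)(0.104 L) = 5.834e-4 mol.
Photons that must be absorbed: 5.834e-4 / 0.141 = 0.004138 mol.
Fraction absorbed: 1 − 10^(−1.20) = 0.9369.
Incident photons needed: 0.004138 / 0.9369 = 0.004417 mol.
Photon energy: hc/λ = 4.424e-19 J; per mole, 2.664e5 J mol⁻¹.
Energy required: 0.004417 × 2.664e5 = 1177 J.
Time: 1177 J / 0.192 W = 6130 s.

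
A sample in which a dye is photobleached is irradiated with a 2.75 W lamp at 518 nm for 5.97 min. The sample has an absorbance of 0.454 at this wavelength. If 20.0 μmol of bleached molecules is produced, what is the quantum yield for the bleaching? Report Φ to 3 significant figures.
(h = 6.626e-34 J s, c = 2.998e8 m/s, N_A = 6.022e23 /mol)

Product: 20.0 μmol = 2.00e-5 mol.
Photon energy at 518 nm: hc/λ = (6.626e-34)(2.998e8)/(518e-9) = 3.835e-19 J.
Energy delivered: (2.75 W)(358.2 s) = 985.1 J.
Photons incident: 985.1 / 3.835e-19 = 2.569e21, i.e. 2.569e21/6.022e23 = 0.004266 mol.
Fraction absorbed: 1 − 10^(−0.454) = 0.6484.
Photons absorbed: 0.6484 × 0.004266 = 0.002766 mol.
Φ = 2.00e-5 mol / 0.002766 mol photons = 0.00723.

Φ = 0.00723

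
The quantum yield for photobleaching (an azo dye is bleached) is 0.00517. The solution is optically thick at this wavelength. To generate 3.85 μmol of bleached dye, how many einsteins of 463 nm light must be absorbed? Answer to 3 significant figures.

7.45×10⁻⁴ einstein

Product: 3.85 μmol = 3.85×10⁻⁶ mol.
Photons that must be absorbed: 3.85×10⁻⁶ / 0.00517 = 7.447×10⁻⁴ mol.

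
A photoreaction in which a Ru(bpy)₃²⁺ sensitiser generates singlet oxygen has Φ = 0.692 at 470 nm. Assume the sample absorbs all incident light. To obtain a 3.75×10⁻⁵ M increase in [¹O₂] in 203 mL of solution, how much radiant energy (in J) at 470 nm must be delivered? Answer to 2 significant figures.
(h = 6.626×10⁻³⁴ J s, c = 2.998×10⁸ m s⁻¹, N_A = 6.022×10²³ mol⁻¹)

2.8 J

Product: (3.75×10⁻⁵ M)(0.203 L) = 7.612×10⁻⁶ mol.
Photons that must be absorbed: 7.612×10⁻⁶ / 0.692 = 1.100×10⁻⁵ mol.
Photon energy: hc/λ = 4.227×10⁻¹⁹ J; per mole, 2.545×10⁵ J mol⁻¹.
Energy required: 1.100×10⁻⁵ × 2.545×10⁵ = 2.8 J.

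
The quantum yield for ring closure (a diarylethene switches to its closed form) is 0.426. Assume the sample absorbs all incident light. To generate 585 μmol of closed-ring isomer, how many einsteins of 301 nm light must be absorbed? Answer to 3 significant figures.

Product: 585 μmol = 5.85×10⁻⁴ mol.
Photons that must be absorbed: 5.85×10⁻⁴ / 0.426 = 0.001373 mol.

0.00137 einstein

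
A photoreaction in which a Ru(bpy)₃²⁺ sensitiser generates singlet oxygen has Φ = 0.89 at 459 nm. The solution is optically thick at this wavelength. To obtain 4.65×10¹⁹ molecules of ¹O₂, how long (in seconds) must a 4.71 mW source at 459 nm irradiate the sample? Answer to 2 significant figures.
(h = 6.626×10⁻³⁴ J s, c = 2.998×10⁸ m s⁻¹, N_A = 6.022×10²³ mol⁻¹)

t ≈ 4800 s

Product: 4.65×10¹⁹ / 6.022×10²³ = 7.722×10⁻⁵ mol.
Photons that must be absorbed: 7.722×10⁻⁵ / 0.89 = 8.676×10⁻⁵ mol.
Photon energy: hc/λ = 4.328×10⁻¹⁹ J; per mole, 2.606×10⁵ J mol⁻¹.
Energy required: 8.676×10⁻⁵ × 2.606×10⁵ = 22.61 J.
Time: 22.61 J / 0.00471 W = 4800 s.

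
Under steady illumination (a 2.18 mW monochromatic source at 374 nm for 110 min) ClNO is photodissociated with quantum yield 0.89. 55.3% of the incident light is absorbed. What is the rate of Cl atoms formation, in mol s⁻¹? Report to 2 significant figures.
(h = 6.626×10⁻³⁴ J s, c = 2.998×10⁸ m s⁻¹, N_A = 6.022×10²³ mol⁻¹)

3.4×10⁻⁹ mol s⁻¹

Photon energy at 374 nm: hc/λ = (6.626×10⁻³⁴)(2.998×10⁸)/(374×10⁻⁹) = 5.311×10⁻¹⁹ J.
Energy delivered: (2.18 mW)(6600 s) = 14.39 J.
Photons incident: 14.39 / 5.311×10⁻¹⁹ = 2.709×10¹⁹, i.e. 2.709×10¹⁹/6.022×10²³ = 4.499×10⁻⁵ mol.
Photons absorbed: 0.553 × 4.499×10⁻⁵ = 2.488×10⁻⁵ mol.
Product formed: 0.89 × 2.488×10⁻⁵ = 2.214×10⁻⁵ mol.
Rate: 2.214×10⁻⁵ / 6600 s = 3.4×10⁻⁹ mol s⁻¹.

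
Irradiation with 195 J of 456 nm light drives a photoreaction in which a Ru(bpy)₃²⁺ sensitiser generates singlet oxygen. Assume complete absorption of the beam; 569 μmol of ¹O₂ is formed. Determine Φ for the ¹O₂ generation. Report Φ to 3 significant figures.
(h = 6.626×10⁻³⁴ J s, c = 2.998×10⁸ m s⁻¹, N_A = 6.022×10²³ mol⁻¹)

Product: 569 μmol = 5.69×10⁻⁴ mol.
Photon energy at 456 nm: hc/λ = (6.626×10⁻³⁴)(2.998×10⁸)/(456×10⁻⁹) = 4.356×10⁻¹⁹ J.
Photons incident: 195 / 4.356×10⁻¹⁹ = 4.477×10²⁰, i.e. 4.477×10²⁰/6.022×10²³ = 7.434×10⁻⁴ mol.
Φ = 5.69×10⁻⁴ mol / 7.434×10⁻⁴ mol photons = 0.765.

Φ = 0.765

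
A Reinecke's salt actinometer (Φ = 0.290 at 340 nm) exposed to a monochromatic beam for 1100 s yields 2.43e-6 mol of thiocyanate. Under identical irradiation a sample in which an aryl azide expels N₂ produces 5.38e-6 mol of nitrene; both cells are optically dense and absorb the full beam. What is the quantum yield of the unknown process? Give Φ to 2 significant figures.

Photons absorbed by the actinometer: 2.43e-6 / 0.290 = 8.379e-6 mol.
Φ(unknown) = 5.38e-6 / 8.379e-6 = 0.64.

Φ = 0.64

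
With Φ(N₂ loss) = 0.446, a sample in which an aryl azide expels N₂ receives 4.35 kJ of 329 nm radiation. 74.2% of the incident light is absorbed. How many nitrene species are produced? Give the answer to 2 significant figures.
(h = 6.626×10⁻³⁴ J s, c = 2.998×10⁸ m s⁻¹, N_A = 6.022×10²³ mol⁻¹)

Photon energy at 329 nm: hc/λ = (6.626×10⁻³⁴)(2.998×10⁸)/(329×10⁻⁹) = 6.038×10⁻¹⁹ J.
Incident energy: 4.35 kJ = 4350 J.
Photons incident: 4350 / 6.038×10⁻¹⁹ = 7.204×10²¹, i.e. 7.204×10²¹/6.022×10²³ = 0.01196 mol.
Photons absorbed: 0.742 × 0.01196 = 0.008874 mol.
Product: Φ × n_abs = 0.446 × 0.008874 = 0.003958 mol.
As a count: 0.003958 × 6.022×10²³ = 2.4×10²¹.

2.4×10²¹ species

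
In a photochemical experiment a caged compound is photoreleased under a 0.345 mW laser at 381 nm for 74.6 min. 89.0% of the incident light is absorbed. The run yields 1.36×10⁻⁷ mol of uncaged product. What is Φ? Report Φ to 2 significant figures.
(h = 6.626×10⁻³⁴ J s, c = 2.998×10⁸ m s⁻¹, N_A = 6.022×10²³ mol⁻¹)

Photon energy at 381 nm: hc/λ = (6.626×10⁻³⁴)(2.998×10⁸)/(381×10⁻⁹) = 5.214×10⁻¹⁹ J.
Energy delivered: (0.345 mW)(4476 s) = 1.544 J.
Photons incident: 1.544 / 5.214×10⁻¹⁹ = 2.961×10¹⁸, i.e. 2.961×10¹⁸/6.022×10²³ = 4.917×10⁻⁶ mol.
Photons absorbed: 0.890 × 4.917×10⁻⁶ = 4.376×10⁻⁶ mol.
Φ = 1.36×10⁻⁷ mol / 4.376×10⁻⁶ mol photons = 0.031.

Φ = 0.031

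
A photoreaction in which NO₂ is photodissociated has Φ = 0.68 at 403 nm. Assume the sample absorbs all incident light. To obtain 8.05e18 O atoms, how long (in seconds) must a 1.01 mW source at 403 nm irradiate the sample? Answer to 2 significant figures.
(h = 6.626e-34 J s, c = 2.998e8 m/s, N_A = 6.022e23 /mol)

t ≈ 5800 s

Product: 8.05e18 / 6.022e23 = 1.337e-5 mol.
Photons that must be absorbed: 1.337e-5 / 0.68 = 1.966e-5 mol.
Photon energy: hc/λ = 4.929e-19 J; per mole, 2.968e5 J mol⁻¹.
Energy required: 1.966e-5 × 2.968e5 = 5.835 J.
Time: 5.835 J / 0.00101 W = 5800 s.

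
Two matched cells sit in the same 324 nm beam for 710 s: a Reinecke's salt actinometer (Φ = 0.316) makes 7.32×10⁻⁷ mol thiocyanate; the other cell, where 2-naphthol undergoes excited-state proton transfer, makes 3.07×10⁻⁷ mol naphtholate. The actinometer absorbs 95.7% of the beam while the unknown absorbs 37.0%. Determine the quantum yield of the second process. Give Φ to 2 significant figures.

Φ = 0.34

Photons absorbed by the actinometer: 7.32×10⁻⁷ / 0.316 = 2.316×10⁻⁶ mol.
Incident flux: 2.316×10⁻⁶ / 0.957 = 2.420×10⁻⁶ einstein.
Absorbed by unknown: 0.370 × 2.420×10⁻⁶ = 8.954×10⁻⁷ mol.
Φ(unknown) = 3.07×10⁻⁷ / 8.954×10⁻⁷ = 0.34.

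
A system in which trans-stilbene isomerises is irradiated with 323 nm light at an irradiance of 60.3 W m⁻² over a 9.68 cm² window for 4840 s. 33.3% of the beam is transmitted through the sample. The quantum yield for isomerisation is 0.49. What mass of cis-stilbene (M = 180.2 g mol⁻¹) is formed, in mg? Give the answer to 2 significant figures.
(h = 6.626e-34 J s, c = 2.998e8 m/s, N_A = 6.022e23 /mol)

Photon energy at 323 nm: hc/λ = (6.626e-34)(2.998e8)/(323e-9) = 6.150e-19 J.
Energy delivered: (60.3 W m⁻²)(9.68e-4 m²)(4840 s) = 282.5 J.
Photons incident: 282.5 / 6.150e-19 = 4.593e20, i.e. 4.593e20/6.022e23 = 7.627e-4 mol.
Fraction absorbed: 1 − 33.3/100 = 0.6670.
Photons absorbed: 0.6670 × 7.627e-4 = 5.087e-4 mol.
Product: Φ × n_abs = 0.49 × 5.087e-4 = 2.493e-4 mol.
Mass: 2.493e-4 × 180.2 = 0.04492 g = 45 mg.

45 mg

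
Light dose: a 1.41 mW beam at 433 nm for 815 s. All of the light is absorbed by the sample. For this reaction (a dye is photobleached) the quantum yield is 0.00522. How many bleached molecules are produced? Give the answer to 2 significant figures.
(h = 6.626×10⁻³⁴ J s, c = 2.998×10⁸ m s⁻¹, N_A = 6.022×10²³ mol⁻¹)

Photon energy at 433 nm: hc/λ = (6.626×10⁻³⁴)(2.998×10⁸)/(433×10⁻⁹) = 4.588×10⁻¹⁹ J.
Energy delivered: (1.41 mW)(815 s) = 1.149 J.
Photons incident: 1.149 / 4.588×10⁻¹⁹ = 2.504×10¹⁸, i.e. 2.504×10¹⁸/6.022×10²³ = 4.158×10⁻⁶ mol.
Product: Φ × n_abs = 0.00522 × 4.158×10⁻⁶ = 2.170×10⁻⁸ mol.
As a count: 2.170×10⁻⁸ × 6.022×10²³ = 1.3×10¹⁶.

1.3×10¹⁶ bleached molecules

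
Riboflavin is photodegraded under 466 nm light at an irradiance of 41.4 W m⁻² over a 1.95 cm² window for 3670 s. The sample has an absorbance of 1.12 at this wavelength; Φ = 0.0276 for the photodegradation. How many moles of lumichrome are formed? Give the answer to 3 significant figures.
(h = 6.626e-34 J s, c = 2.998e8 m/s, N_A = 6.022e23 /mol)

Photon energy at 466 nm: hc/λ = (6.626e-34)(2.998e8)/(466e-9) = 4.263e-19 J.
Energy delivered: (41.4 W m⁻²)(1.95e-4 m²)(3670 s) = 29.63 J.
Photons incident: 29.63 / 4.263e-19 = 6.951e19, i.e. 6.951e19/6.022e23 = 1.154e-4 mol.
Fraction absorbed: 1 − 10^(−1.12) = 0.9241.
Photons absorbed: 0.9241 × 1.154e-4 = 1.066e-4 mol.
Product: Φ × n_abs = 0.0276 × 1.066e-4 = 2.942e-6 mol.

2.94e-6 mol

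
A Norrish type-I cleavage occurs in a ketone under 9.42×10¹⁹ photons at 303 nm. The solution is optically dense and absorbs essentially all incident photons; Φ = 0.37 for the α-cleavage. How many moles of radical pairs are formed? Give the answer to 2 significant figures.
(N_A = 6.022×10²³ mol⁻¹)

5.8×10⁻⁵ mol

Moles of photons: 9.42×10¹⁹ / 6.022×10²³ = 1.564×10⁻⁴ mol.
Product: Φ × n_abs = 0.37 × 1.564×10⁻⁴ = 5.787×10⁻⁵ mol.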